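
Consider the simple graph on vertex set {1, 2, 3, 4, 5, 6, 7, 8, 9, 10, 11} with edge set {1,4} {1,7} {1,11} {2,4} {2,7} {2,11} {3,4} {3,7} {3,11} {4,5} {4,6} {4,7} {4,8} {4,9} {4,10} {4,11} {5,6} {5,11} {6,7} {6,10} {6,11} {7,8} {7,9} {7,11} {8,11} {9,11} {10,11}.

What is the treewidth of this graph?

3

A width-3 tree decomposition is:
Bags: B1 = {4, 6, 10, 11}  B2 = {4, 6, 7, 11}  B3 = {4, 7, 8, 11}  B4 = {4, 7, 9, 11}  B5 = {3, 4, 7, 11}  B6 = {2, 4, 7, 11}  B7 = {1, 4, 7, 11}  B8 = {4, 5, 6, 11}
Tree: B1–B2, B2–B3, B3–B4, B3–B5, B4–B6, B6–B7, B1–B8
The largest bag has 4 vertices, giving width 3; this decomposition certifies tw(G) ≤ 3. On the other hand G contains the 4-clique {4, 6, 10, 11}. A clique must lie in a single bag of any decomposition, so no decomposition can have width below 3. Hence tw(G) = 3 exactly.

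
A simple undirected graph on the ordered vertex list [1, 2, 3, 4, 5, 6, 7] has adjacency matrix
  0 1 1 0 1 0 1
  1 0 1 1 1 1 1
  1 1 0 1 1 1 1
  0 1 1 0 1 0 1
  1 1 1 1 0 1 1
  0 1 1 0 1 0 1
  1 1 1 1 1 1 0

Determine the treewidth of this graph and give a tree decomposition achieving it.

Treewidth 4.
One such decomposition:
Bags: B1 = {2, 3, 4, 5, 7}  B2 = {1, 2, 3, 5, 7}  B3 = {2, 3, 5, 6, 7}
Tree: B1–B2, B1–B3

The largest bag has 5 vertices, giving width 4; this decomposition certifies tw(G) ≤ 4. On the other hand G contains the 5-clique {1, 2, 3, 5, 7}. A clique must lie in a single bag of any decomposition, so no decomposition can have width below 4. Therefore the treewidth is 4.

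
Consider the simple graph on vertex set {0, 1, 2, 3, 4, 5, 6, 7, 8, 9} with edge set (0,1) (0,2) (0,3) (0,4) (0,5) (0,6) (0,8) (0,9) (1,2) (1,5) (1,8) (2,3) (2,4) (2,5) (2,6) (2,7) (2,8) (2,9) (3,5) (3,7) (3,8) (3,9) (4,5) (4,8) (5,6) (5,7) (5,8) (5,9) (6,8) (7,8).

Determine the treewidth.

A width-4 tree decomposition is:
Bags: B1 = {0, 2, 4, 5, 8}  B2 = {0, 2, 3, 5, 8}  B3 = {0, 2, 3, 5, 9}  B4 = {0, 1, 2, 5, 8}  B5 = {2, 3, 5, 7, 8}  B6 = {0, 2, 5, 6, 8}
Tree: B1–B2, B2–B3, B1–B4, B2–B5, B1–B6
Each bag holds 5 vertices, so the decomposition has width 4, which upper-bounds the treewidth. Conversely, {0, 1, 2, 5, 8} is a clique of size 5, and the vertices of any clique must share a bag in every tree decomposition; so some bag has ≥ 5 vertices and tw(G) ≥ 4. The upper and lower bounds meet at 4, so that is the treewidth.

4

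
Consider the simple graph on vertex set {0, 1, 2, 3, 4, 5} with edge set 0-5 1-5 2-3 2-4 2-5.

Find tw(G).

A width-1 tree decomposition is:
Bags: B1 = {2, 5}  B2 = {0, 5}  B3 = {2, 3}  B4 = {1, 5}  B5 = {2, 4}
Tree: B1–B2, B1–B3, B2–B4, B3–B5
Each bag holds 2 vertices, so the decomposition has width 1, which upper-bounds the treewidth. Since G has at least one edge (e.g. 2–5), it is not an edgeless graph, so tw(G) ≥ 1. Combining the bounds, tw(G) = 1.

1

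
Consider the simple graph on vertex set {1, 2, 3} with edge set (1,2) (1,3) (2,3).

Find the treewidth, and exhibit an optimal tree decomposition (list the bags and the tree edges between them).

Treewidth 2.
One optimal decomposition is:
Bags: B1 = {1, 2, 3}
Tree: (single bag)

A single bag containing all 3 vertices is trivially a valid decomposition of width 2. On the other hand G contains the 3-clique {1, 2, 3}. A clique must lie in a single bag of any decomposition, so no decomposition can have width below 2. Combining the bounds, tw(G) = 2.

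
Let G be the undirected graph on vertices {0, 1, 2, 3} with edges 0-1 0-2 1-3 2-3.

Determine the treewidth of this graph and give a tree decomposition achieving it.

Every bag has size at most 3, so the width is 3 − 1 = 2 and tw(G) ≤ 2. Since 1–3–2–0–1 is a cycle in G, G is not acyclic. Forests are exactly the graphs of treewidth ≤ 1, so tw(G) ≥ 2. The upper and lower bounds meet at 2, so that is the treewidth.

Treewidth 2.
Bags: B1 = {1, 2, 3}  B2 = {0, 1, 2}
Tree: B1–B2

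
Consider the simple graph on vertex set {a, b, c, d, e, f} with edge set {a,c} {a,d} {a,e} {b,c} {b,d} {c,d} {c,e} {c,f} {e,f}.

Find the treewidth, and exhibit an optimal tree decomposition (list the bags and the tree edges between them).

Treewidth 2.
One such decomposition:
Bags: B1 = {a, c, d}  B2 = {a, c, e}  B3 = {c, e, f}  B4 = {b, c, d}
Tree: B1–B2, B2–B3, B1–B4

The largest bag has 3 vertices, giving width 2; this decomposition certifies tw(G) ≤ 2. On the other hand G contains the 3-clique {a, c, d}. A clique must lie in a single bag of any decomposition, so no decomposition can have width below 2. Hence tw(G) = 2 exactly.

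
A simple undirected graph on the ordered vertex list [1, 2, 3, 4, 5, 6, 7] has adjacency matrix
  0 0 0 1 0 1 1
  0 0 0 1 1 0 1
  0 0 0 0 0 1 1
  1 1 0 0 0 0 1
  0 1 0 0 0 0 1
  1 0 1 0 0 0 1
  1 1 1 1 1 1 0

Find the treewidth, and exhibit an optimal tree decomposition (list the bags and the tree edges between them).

The largest bag has 3 vertices, giving width 2; this decomposition certifies tw(G) ≤ 2. For the lower bound, the 3 vertices {1, 4, 7} are pairwise adjacent, and any tree decomposition puts a clique entirely inside one bag — forcing width ≥ 2. Therefore the treewidth is 2.

Treewidth 2.
One optimal decomposition is:
Bags: B1 = {2, 4, 7}  B2 = {1, 4, 7}  B3 = {1, 6, 7}  B4 = {3, 6, 7}  B5 = {2, 5, 7}
Tree: B1–B2, B2–B3, B3–B4, B1–B5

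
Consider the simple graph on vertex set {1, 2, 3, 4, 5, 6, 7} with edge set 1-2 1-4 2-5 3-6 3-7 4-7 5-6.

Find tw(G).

A width-2 tree decomposition is:
Bags: B1 = {2, 5, 6}  B2 = {2, 3, 6}  B3 = {2, 3, 7}  B4 = {2, 4, 7}  B5 = {1, 2, 4}
Tree: B1–B2, B2–B3, B3–B4, B4–B5
Each bag holds 3 vertices, so the decomposition has width 2, which upper-bounds the treewidth. For the lower bound, G contains the cycle 2–5–6–3–7–4–1–2, so G is not a forest; only forests have treewidth ≤ 1, hence tw(G) ≥ 2. Hence tw(G) = 2 exactly.

2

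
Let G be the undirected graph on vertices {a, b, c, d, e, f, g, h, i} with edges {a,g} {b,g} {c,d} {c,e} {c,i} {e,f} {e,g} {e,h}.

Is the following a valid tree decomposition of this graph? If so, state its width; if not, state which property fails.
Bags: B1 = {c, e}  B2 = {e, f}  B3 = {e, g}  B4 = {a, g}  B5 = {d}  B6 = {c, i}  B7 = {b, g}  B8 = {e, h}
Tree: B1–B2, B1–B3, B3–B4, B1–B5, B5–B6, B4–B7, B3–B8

No — edge (c,d) lies in no bag.

A tree decomposition must satisfy three properties: every vertex lies in some bag; for every edge, both endpoints lie together in some bag; and for every vertex, the bags containing it form a connected subtree. Here edge (c,d) lies in no bag, so the decomposition is invalid.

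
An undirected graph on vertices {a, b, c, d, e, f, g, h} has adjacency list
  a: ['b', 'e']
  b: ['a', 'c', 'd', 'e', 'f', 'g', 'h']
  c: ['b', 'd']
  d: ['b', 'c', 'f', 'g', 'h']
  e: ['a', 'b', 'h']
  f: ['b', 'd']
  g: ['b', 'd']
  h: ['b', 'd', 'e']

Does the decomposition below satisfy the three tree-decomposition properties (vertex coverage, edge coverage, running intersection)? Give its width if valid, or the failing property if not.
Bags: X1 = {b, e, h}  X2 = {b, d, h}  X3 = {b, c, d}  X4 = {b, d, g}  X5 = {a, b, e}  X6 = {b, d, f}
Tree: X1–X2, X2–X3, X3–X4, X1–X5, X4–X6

Yes; width 2.

Vertex coverage: the bags together contain {a, b, c, d, e, f, g, h}, the full vertex set. Edge coverage: each edge of G has both endpoints in at least one bag. Running intersection: for every vertex, the bags containing it form a connected subtree. All three properties hold, so this is a valid tree decomposition of width max|bag| − 1 = 2, and hence tw(G) ≤ 2.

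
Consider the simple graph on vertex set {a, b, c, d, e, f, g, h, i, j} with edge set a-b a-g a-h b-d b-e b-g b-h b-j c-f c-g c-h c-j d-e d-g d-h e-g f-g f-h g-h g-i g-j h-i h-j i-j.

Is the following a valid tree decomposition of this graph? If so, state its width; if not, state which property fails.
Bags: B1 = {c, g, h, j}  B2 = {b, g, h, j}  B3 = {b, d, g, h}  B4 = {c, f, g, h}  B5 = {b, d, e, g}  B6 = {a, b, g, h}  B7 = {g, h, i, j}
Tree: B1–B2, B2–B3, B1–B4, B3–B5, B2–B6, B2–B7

Checking the three conditions: (i) the bags cover all of {a, b, c, d, e, f, g, h, i, j}; (ii) for each edge, some bag contains both endpoints; (iii) the bags containing any fixed vertex form a subtree. All hold, so the decomposition is valid with width 4 − 1 = 3.

Yes; width 3.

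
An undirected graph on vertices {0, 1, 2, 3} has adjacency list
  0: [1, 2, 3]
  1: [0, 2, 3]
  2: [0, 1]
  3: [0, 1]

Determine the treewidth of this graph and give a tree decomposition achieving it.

Every bag has size at most 3, so the width is 3 − 1 = 2 and tw(G) ≤ 2. For the lower bound, the 3 vertices {0, 1, 2} are pairwise adjacent, and any tree decomposition puts a clique entirely inside one bag — forcing width ≥ 2. The upper and lower bounds meet at 2, so that is the treewidth.

Treewidth 2.
One such decomposition:
Bags: B1 = {0, 1, 2}  B2 = {0, 1, 3}
Tree: B1–B2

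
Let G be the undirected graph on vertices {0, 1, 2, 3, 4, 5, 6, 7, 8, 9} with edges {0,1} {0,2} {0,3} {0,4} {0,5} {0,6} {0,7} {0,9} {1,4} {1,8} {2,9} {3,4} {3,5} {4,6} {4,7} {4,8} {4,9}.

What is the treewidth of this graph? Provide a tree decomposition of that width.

Treewidth 2.
Bags: B1 = {0, 1, 4}  B2 = {0, 4, 9}  B3 = {0, 4, 7}  B4 = {0, 3, 4}  B5 = {0, 2, 9}  B6 = {0, 4, 6}  B7 = {0, 3, 5}  B8 = {1, 4, 8}
Tree: B1–B2, B2–B3, B3–B4, B2–B5, B4–B6, B4–B7, B1–B8

Every bag has size at most 3, so the width is 3 − 1 = 2 and tw(G) ≤ 2. Conversely, {0, 2, 9} is a clique of size 3, and the vertices of any clique must share a bag in every tree decomposition; so some bag has ≥ 3 vertices and tw(G) ≥ 2. Combining the bounds, tw(G) = 2.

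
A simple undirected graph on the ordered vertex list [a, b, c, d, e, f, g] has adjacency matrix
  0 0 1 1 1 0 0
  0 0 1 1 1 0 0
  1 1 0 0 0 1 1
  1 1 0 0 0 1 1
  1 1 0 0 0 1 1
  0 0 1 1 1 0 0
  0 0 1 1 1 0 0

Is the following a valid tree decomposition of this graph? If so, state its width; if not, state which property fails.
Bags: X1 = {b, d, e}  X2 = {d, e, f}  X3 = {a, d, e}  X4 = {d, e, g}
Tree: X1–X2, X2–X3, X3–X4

A tree decomposition must satisfy three properties: every vertex lies in some bag; for every edge, both endpoints lie together in some bag; and for every vertex, the bags containing it form a connected subtree. Here vertex c appears in no bag, so the decomposition is invalid.

No — vertex c appears in no bag.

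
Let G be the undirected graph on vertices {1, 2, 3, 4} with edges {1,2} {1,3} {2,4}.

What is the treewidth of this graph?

1

A width-1 tree decomposition is:
Bags: B1 = {1, 3}  B2 = {1, 2}  B3 = {2, 4}
Tree: B1–B2, B2–B3
The largest bag has 2 vertices, giving width 1; this decomposition certifies tw(G) ≤ 1. Any graph with an edge has treewidth ≥ 1, and G has the edge 3–1. Therefore the treewidth is 1.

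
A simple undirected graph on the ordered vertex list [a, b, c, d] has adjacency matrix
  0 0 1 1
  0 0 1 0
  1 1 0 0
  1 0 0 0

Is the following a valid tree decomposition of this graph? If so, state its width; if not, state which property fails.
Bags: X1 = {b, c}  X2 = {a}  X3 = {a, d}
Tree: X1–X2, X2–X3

A tree decomposition must satisfy three properties: every vertex lies in some bag; for every edge, both endpoints lie together in some bag; and for every vertex, the bags containing it form a connected subtree. Here edge (c,a) lies in no bag, so the decomposition is invalid.

No — edge (c,a) lies in no bag.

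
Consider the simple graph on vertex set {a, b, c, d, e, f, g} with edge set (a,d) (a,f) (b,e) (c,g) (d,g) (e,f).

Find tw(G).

A width-1 tree decomposition is:
Bags: B1 = {c, g}  B2 = {d, g}  B3 = {a, d}  B4 = {a, f}  B5 = {e, f}  B6 = {b, e}
Tree: B1–B2, B2–B3, B3–B4, B4–B5, B5–B6
Every bag has size at most 2, so the width is 2 − 1 = 1 and tw(G) ≤ 1. G has an edge, so its treewidth is at least 1. Combining the bounds, tw(G) = 1.

1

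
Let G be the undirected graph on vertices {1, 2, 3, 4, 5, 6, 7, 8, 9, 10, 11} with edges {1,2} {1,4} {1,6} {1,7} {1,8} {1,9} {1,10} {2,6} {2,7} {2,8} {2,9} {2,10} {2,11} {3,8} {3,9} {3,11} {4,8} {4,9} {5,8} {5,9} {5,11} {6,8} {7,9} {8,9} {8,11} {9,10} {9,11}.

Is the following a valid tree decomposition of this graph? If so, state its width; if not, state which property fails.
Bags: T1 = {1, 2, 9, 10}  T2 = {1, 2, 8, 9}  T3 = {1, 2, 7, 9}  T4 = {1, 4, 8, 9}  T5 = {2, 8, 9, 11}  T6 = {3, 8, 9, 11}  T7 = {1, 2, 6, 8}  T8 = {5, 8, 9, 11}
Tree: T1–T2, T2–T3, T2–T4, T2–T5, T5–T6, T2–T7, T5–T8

Yes; width 3.

Checking the three conditions: (i) the bags cover all of {1, 2, 3, 4, 5, 6, 7, 8, 9, 10, 11}; (ii) for each edge, some bag contains both endpoints; (iii) the bags containing any fixed vertex form a subtree. All hold, so the decomposition is valid with width 4 − 1 = 3.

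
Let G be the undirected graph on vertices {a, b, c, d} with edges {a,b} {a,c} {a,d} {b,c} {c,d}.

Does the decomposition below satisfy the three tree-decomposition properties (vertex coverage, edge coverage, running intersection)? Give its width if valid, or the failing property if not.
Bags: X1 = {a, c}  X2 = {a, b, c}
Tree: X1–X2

A tree decomposition must satisfy three properties: every vertex lies in some bag; for every edge, both endpoints lie together in some bag; and for every vertex, the bags containing it form a connected subtree. Here vertex d appears in no bag, so the decomposition is invalid.

No — vertex d appears in no bag.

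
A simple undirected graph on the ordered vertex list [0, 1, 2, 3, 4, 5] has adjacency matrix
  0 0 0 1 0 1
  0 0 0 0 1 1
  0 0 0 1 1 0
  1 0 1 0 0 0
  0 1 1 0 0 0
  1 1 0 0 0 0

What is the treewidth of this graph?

A width-2 tree decomposition is:
Bags: B1 = {0, 1, 5}  B2 = {0, 1, 3}  B3 = {1, 2, 3}  B4 = {1, 2, 4}
Tree: B1–B2, B2–B3, B3–B4
Each bag holds 3 vertices, so the decomposition has width 2, which upper-bounds the treewidth. For the lower bound, G contains the cycle 1–5–0–3–2–4–1, so G is not a forest; only forests have treewidth ≤ 1, hence tw(G) ≥ 2. Hence tw(G) = 2 exactly.

2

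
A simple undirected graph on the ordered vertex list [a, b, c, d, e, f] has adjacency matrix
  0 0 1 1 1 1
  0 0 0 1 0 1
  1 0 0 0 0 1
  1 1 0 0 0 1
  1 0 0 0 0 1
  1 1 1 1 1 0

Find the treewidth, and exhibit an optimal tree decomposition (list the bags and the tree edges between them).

Treewidth 2.
One such decomposition:
Bags: B1 = {a, d, f}  B2 = {a, e, f}  B3 = {b, d, f}  B4 = {a, c, f}
Tree: B1–B2, B1–B3, B1–B4

Every bag has size at most 3, so the width is 3 − 1 = 2 and tw(G) ≤ 2. For the lower bound, the 3 vertices {a, d, f} are pairwise adjacent, and any tree decomposition puts a clique entirely inside one bag — forcing width ≥ 2. Combining the bounds, tw(G) = 2.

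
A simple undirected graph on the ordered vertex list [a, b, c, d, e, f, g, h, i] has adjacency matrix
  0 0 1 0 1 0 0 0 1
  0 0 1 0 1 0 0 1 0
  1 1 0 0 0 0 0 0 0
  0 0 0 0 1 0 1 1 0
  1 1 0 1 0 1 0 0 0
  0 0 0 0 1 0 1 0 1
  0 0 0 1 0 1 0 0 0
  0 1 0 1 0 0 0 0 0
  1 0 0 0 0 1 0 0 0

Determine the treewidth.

3

A width-3 tree decomposition is:
Bags: B1 = {b, c, d, h}  B2 = {b, c, d, e}  B3 = {a, c, d, e}  B4 = {a, d, e, g}  B5 = {a, e, f, g}  B6 = {a, f, g, i}
Tree: B1–B2, B2–B3, B3–B4, B4–B5, B5–B6
The largest bag has 4 vertices, giving width 3; this decomposition certifies tw(G) ≤ 3. For the lower bound: the 4 vertex sets {b,c,h}, {d}, {e}, {a,f,g,i} are disjoint, each induces a connected subgraph, and every pair is joined by at least one edge of G. Contracting each set to a single vertex therefore yields K_{4} as a minor, and since treewidth is minor-monotone, tw(G) ≥ tw(K_{4}) = 3. Combining the bounds, tw(G) = 3.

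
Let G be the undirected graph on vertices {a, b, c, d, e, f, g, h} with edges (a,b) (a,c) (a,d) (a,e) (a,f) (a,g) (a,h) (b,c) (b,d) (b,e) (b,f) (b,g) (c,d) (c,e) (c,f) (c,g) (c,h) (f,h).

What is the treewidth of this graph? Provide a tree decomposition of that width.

Treewidth 3.
One such decomposition:
Bags: B1 = {a, b, c, f}  B2 = {a, b, c, g}  B3 = {a, b, c, e}  B4 = {a, c, f, h}  B5 = {a, b, c, d}
Tree: B1–B2, B2–B3, B1–B4, B2–B5

Each bag holds 4 vertices, so the decomposition has width 3, which upper-bounds the treewidth. On the other hand G contains the 4-clique {a, c, f, h}. A clique must lie in a single bag of any decomposition, so no decomposition can have width below 3. Hence tw(G) = 3 exactly.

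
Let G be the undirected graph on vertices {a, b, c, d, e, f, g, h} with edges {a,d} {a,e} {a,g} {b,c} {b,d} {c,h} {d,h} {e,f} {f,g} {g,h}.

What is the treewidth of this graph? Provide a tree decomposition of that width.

The largest bag has 3 vertices, giving width 2; this decomposition certifies tw(G) ≤ 2. Since c–b–d–h–c is a cycle in G, G is not acyclic. Forests are exactly the graphs of treewidth ≤ 1, so tw(G) ≥ 2. Therefore the treewidth is 2.

Treewidth 2.
One optimal decomposition is:
Bags: B1 = {b, c, h}  B2 = {b, d, h}  B3 = {d, g, h}  B4 = {a, d, g}  B5 = {a, f, g}  B6 = {a, e, f}
Tree: B1–B2, B2–B3, B3–B4, B4–B5, B5–B6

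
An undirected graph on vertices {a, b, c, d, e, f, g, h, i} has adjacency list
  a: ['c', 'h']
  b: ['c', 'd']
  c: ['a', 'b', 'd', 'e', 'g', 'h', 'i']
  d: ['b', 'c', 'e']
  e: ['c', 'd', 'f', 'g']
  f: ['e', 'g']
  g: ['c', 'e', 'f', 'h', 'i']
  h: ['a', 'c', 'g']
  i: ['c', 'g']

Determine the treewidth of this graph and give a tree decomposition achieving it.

Each bag holds 3 vertices, so the decomposition has width 2, which upper-bounds the treewidth. On the other hand G contains the 3-clique {c, d, e}. A clique must lie in a single bag of any decomposition, so no decomposition can have width below 2. Therefore the treewidth is 2.

Treewidth 2.
One such decomposition:
Bags: B1 = {b, c, d}  B2 = {c, d, e}  B3 = {c, e, g}  B4 = {c, g, i}  B5 = {e, f, g}  B6 = {c, g, h}  B7 = {a, c, h}
Tree: B1–B2, B2–B3, B3–B4, B3–B5, B4–B6, B6–B7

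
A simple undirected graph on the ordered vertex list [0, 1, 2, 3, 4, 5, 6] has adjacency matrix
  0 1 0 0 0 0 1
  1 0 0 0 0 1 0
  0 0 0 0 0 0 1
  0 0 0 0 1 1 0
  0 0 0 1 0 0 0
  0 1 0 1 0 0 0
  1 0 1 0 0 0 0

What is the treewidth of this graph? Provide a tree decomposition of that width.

Treewidth 1.
One such decomposition:
Bags: B1 = {3, 4}  B2 = {3, 5}  B3 = {1, 5}  B4 = {0, 1}  B5 = {0, 6}  B6 = {2, 6}
Tree: B1–B2, B2–B3, B3–B4, B4–B5, B5–B6

Every bag has size at most 2, so the width is 2 − 1 = 1 and tw(G) ≤ 1. Since G has at least one edge (e.g. 4–3), it is not an edgeless graph, so tw(G) ≥ 1. Therefore the treewidth is 1.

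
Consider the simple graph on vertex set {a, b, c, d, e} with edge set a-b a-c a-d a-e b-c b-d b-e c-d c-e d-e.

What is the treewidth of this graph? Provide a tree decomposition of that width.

Treewidth 4.
Bags: B1 = {a, b, c, d, e}
Tree: (single bag)

With just one bag of size 5, the width is 5 − 1 = 4, so tw(G) ≤ 4. On the other hand G contains the 5-clique {a, b, c, d, e}. A clique must lie in a single bag of any decomposition, so no decomposition can have width below 4. Therefore the treewidth is 4.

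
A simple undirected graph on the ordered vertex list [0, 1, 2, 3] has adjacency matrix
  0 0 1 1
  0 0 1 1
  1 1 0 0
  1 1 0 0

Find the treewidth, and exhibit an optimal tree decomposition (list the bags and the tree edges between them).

The largest bag has 3 vertices, giving width 2; this decomposition certifies tw(G) ≤ 2. The edges 3–0–2–1–3 form a cycle, so G is not a tree and its treewidth is at least 2. Combining the bounds, tw(G) = 2.

Treewidth 2.
One such decomposition:
Bags: B1 = {0, 2, 3}  B2 = {1, 2, 3}
Tree: B1–B2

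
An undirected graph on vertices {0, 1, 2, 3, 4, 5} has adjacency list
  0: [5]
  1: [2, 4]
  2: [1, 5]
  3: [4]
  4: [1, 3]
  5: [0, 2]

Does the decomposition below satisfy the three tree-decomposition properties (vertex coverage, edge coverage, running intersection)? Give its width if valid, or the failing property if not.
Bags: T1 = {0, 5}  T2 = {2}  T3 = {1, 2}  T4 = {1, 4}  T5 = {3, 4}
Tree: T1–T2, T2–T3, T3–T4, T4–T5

No — edge (5,2) lies in no bag.

A tree decomposition must satisfy three properties: every vertex lies in some bag; for every edge, both endpoints lie together in some bag; and for every vertex, the bags containing it form a connected subtree. Here edge (5,2) lies in no bag, so the decomposition is invalid.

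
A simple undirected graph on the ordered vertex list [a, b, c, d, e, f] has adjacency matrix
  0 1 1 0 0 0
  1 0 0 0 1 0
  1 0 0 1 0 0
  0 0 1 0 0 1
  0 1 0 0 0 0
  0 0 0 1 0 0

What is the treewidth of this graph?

1

A width-1 tree decomposition is:
Bags: B1 = {b, e}  B2 = {a, b}  B3 = {a, c}  B4 = {c, d}  B5 = {d, f}
Tree: B1–B2, B2–B3, B3–B4, B4–B5
Every bag has size at most 2, so the width is 2 − 1 = 1 and tw(G) ≤ 1. Any graph with an edge has treewidth ≥ 1, and G has the edge e–b. Combining the bounds, tw(G) = 1.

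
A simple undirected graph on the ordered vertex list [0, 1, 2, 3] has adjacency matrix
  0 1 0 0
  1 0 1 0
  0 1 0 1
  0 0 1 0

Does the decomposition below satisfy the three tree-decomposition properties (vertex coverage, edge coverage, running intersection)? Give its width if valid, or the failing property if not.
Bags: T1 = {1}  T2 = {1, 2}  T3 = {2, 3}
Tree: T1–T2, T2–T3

No — vertex 0 appears in no bag.

A tree decomposition must satisfy three properties: every vertex lies in some bag; for every edge, both endpoints lie together in some bag; and for every vertex, the bags containing it form a connected subtree. Here vertex 0 appears in no bag, so the decomposition is invalid.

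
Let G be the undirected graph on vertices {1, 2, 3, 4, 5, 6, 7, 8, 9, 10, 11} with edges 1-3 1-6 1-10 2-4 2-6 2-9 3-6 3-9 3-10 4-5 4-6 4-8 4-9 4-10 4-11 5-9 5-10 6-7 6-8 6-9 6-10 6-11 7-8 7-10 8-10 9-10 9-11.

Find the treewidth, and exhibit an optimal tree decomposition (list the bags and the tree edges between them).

Every bag has size at most 4, so the width is 4 − 1 = 3 and tw(G) ≤ 3. On the other hand G contains the 4-clique {4, 5, 9, 10}. A clique must lie in a single bag of any decomposition, so no decomposition can have width below 3. The upper and lower bounds meet at 3, so that is the treewidth.

Treewidth 3.
One such decomposition:
Bags: B1 = {4, 5, 9, 10}  B2 = {4, 6, 9, 10}  B3 = {4, 6, 8, 10}  B4 = {3, 6, 9, 10}  B5 = {6, 7, 8, 10}  B6 = {4, 6, 9, 11}  B7 = {1, 3, 6, 10}  B8 = {2, 4, 6, 9}
Tree: B1–B2, B2–B3, B2–B4, B3–B5, B2–B6, B4–B7, B2–B8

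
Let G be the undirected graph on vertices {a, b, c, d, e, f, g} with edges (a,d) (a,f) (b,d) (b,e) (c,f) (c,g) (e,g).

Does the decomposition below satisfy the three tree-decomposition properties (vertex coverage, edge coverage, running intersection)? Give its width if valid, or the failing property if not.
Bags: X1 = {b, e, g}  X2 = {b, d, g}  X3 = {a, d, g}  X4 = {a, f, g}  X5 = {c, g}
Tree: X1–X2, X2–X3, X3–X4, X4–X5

A tree decomposition must satisfy three properties: every vertex lies in some bag; for every edge, both endpoints lie together in some bag; and for every vertex, the bags containing it form a connected subtree. Here edge (f,c) lies in no bag, so the decomposition is invalid.

No — edge (f,c) lies in no bag.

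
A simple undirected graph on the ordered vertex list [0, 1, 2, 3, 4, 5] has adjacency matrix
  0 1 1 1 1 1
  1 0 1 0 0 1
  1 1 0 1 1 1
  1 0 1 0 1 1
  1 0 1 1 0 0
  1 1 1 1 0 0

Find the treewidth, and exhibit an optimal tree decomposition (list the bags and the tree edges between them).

Treewidth 3.
One such decomposition:
Bags: B1 = {0, 2, 3, 5}  B2 = {0, 2, 3, 4}  B3 = {0, 1, 2, 5}
Tree: B1–B2, B1–B3

Each bag holds 4 vertices, so the decomposition has width 3, which upper-bounds the treewidth. Conversely, {0, 1, 2, 5} is a clique of size 4, and the vertices of any clique must share a bag in every tree decomposition; so some bag has ≥ 4 vertices and tw(G) ≥ 3. Combining the bounds, tw(G) = 3.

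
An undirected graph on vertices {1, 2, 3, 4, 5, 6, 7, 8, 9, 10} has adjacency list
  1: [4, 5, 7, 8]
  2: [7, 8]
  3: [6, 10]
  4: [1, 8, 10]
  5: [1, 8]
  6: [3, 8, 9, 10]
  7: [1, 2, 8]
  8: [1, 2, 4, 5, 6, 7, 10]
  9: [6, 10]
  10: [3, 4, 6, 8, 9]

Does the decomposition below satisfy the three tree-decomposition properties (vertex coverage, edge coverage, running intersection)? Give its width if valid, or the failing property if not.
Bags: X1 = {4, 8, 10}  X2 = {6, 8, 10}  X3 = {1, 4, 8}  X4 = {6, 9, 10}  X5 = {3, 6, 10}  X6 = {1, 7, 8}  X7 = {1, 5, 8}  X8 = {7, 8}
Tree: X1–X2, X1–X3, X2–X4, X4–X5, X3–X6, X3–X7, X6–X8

A tree decomposition must satisfy three properties: every vertex lies in some bag; for every edge, both endpoints lie together in some bag; and for every vertex, the bags containing it form a connected subtree. Here vertex 2 appears in no bag, so the decomposition is invalid.

No — vertex 2 appears in no bag.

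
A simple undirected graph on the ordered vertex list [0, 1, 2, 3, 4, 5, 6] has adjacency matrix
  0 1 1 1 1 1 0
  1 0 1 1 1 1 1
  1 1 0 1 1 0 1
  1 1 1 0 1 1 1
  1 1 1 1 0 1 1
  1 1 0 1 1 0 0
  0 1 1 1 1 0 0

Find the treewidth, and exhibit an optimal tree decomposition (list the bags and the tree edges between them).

Each bag holds 5 vertices, so the decomposition has width 4, which upper-bounds the treewidth. On the other hand G contains the 5-clique {0, 1, 2, 3, 4}. A clique must lie in a single bag of any decomposition, so no decomposition can have width below 4. Therefore the treewidth is 4.

Treewidth 4.
Bags: B1 = {0, 1, 2, 3, 4}  B2 = {1, 2, 3, 4, 6}  B3 = {0, 1, 3, 4, 5}
Tree: B1–B2, B1–B3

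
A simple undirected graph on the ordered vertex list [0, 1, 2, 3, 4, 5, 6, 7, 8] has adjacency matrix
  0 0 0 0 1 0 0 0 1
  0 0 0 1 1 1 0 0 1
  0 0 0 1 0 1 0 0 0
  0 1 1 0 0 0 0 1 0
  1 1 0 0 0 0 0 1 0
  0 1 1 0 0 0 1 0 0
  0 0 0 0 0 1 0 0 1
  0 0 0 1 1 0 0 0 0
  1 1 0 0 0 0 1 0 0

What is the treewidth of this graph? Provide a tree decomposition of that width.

Treewidth 3.
Bags: B1 = {0, 5, 6, 8}  B2 = {0, 1, 5, 8}  B3 = {0, 1, 4, 5}  B4 = {1, 2, 4, 5}  B5 = {1, 2, 3, 4}  B6 = {2, 3, 4, 7}
Tree: B1–B2, B2–B3, B3–B4, B4–B5, B5–B6

The largest bag has 4 vertices, giving width 3; this decomposition certifies tw(G) ≤ 3. For the lower bound: the 4 vertex sets {0,6,8}, {5}, {1}, {2,3,4,7} are disjoint, each induces a connected subgraph, and every pair is joined by at least one edge of G. Contracting each set to a single vertex therefore yields K_{4} as a minor, and since treewidth is minor-monotone, tw(G) ≥ tw(K_{4}) = 3. Therefore the treewidth is 3.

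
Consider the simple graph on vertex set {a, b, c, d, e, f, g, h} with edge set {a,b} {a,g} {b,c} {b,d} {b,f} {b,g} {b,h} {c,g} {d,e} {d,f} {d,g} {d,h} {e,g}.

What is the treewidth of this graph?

2

A width-2 tree decomposition is:
Bags: B1 = {b, d, h}  B2 = {b, d, g}  B3 = {a, b, g}  B4 = {b, c, g}  B5 = {d, e, g}  B6 = {b, d, f}
Tree: B1–B2, B2–B3, B3–B4, B2–B5, B2–B6
Each bag holds 3 vertices, so the decomposition has width 2, which upper-bounds the treewidth. For the lower bound, the 3 vertices {d, e, g} are pairwise adjacent, and any tree decomposition puts a clique entirely inside one bag — forcing width ≥ 2. Hence tw(G) = 2 exactly.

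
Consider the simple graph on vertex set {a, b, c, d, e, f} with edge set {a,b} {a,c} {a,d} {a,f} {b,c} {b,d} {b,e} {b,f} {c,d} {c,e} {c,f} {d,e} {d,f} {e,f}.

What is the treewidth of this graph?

4

A width-4 tree decomposition is:
Bags: B1 = {a, b, c, d, f}  B2 = {b, c, d, e, f}
Tree: B1–B2
Each bag holds 5 vertices, so the decomposition has width 4, which upper-bounds the treewidth. For the lower bound, the 5 vertices {b, c, d, e, f} are pairwise adjacent, and any tree decomposition puts a clique entirely inside one bag — forcing width ≥ 4. Combining the bounds, tw(G) = 4.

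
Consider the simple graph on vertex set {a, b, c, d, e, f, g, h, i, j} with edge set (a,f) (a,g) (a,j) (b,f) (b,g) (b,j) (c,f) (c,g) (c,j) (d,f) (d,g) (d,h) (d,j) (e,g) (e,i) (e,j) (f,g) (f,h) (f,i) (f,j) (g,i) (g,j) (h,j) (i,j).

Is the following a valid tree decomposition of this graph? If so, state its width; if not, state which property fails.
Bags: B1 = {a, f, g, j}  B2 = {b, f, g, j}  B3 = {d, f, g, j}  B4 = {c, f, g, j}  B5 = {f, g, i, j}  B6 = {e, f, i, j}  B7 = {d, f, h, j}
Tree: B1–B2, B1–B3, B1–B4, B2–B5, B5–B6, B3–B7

No — edge (g,e) lies in no bag.

A tree decomposition must satisfy three properties: every vertex lies in some bag; for every edge, both endpoints lie together in some bag; and for every vertex, the bags containing it form a connected subtree. Here edge (g,e) lies in no bag, so the decomposition is invalid.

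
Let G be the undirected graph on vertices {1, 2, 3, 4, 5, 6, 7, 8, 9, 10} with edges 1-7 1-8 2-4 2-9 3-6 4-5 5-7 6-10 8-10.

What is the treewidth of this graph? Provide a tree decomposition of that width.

Each bag holds 2 vertices, so the decomposition has width 1, which upper-bounds the treewidth. Since G has at least one edge (e.g. 9–2), it is not an edgeless graph, so tw(G) ≥ 1. Combining the bounds, tw(G) = 1.

Treewidth 1.
One optimal decomposition is:
Bags: B1 = {2, 9}  B2 = {2, 4}  B3 = {4, 5}  B4 = {5, 7}  B5 = {1, 7}  B6 = {1, 8}  B7 = {8, 10}  B8 = {6, 10}  B9 = {3, 6}
Tree: B1–B2, B2–B3, B3–B4, B4–B5, B5–B6, B6–B7, B7–B8, B8–B9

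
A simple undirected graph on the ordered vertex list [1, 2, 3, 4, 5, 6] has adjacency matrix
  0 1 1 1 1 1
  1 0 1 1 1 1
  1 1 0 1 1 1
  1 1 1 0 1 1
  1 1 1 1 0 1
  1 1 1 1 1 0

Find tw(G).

A width-5 tree decomposition is:
Bags: B1 = {1, 2, 3, 4, 5, 6}
Tree: (single bag)
A single bag containing all 6 vertices is trivially a valid decomposition of width 5. Conversely, {1, 2, 3, 4, 5, 6} is a clique of size 6, and the vertices of any clique must share a bag in every tree decomposition; so some bag has ≥ 6 vertices and tw(G) ≥ 5. Hence tw(G) = 5 exactly.

5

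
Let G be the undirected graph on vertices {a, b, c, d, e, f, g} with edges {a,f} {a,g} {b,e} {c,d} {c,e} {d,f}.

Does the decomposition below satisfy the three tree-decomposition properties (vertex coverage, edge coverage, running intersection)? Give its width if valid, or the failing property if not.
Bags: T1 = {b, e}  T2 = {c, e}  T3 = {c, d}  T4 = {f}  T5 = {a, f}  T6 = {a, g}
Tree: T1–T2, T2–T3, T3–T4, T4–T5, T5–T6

No — edge (d,f) lies in no bag.

A tree decomposition must satisfy three properties: every vertex lies in some bag; for every edge, both endpoints lie together in some bag; and for every vertex, the bags containing it form a connected subtree. Here edge (d,f) lies in no bag, so the decomposition is invalid.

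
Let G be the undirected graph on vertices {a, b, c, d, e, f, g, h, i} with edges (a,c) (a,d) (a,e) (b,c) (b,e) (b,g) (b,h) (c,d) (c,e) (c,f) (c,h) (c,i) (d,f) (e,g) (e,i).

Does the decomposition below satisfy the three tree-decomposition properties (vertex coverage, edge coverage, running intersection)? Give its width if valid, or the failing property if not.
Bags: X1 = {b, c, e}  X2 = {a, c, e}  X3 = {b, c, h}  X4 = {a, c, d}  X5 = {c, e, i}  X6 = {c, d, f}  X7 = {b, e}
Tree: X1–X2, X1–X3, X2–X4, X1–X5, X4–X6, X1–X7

A tree decomposition must satisfy three properties: every vertex lies in some bag; for every edge, both endpoints lie together in some bag; and for every vertex, the bags containing it form a connected subtree. Here vertex g appears in no bag, so the decomposition is invalid.

No — vertex g appears in no bag.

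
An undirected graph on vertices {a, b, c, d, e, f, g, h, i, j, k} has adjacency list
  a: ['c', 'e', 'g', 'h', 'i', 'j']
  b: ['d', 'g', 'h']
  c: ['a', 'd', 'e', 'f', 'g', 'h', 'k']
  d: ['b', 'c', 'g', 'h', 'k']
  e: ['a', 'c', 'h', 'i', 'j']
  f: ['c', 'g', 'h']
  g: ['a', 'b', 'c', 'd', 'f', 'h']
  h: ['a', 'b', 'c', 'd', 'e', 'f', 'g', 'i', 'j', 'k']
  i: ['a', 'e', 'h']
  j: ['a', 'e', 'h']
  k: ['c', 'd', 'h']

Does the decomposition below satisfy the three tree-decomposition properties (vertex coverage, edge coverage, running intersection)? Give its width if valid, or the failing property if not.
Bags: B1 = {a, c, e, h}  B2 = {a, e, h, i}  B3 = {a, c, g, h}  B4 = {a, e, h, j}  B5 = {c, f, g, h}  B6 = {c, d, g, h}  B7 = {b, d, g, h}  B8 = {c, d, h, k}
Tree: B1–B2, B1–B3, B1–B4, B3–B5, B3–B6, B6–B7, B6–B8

Checking the three conditions: (i) the bags cover all of {a, b, c, d, e, f, g, h, i, j, k}; (ii) for each edge, some bag contains both endpoints; (iii) the bags containing any fixed vertex form a subtree. All hold, so the decomposition is valid with width 4 − 1 = 3.

Yes; width 3.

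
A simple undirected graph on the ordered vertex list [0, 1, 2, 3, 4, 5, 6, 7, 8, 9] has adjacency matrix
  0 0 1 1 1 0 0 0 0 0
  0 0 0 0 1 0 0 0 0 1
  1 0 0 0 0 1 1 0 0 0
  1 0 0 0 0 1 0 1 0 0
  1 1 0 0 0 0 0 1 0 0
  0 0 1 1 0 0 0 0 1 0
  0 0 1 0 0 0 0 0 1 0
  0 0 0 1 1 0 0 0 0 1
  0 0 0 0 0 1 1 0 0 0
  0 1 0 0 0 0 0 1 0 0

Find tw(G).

A width-2 tree decomposition is:
Bags: B1 = {1, 4, 9}  B2 = {4, 7, 9}  B3 = {0, 4, 7}  B4 = {0, 3, 7}  B5 = {0, 2, 3}  B6 = {2, 3, 5}  B7 = {2, 5, 6}  B8 = {5, 6, 8}
Tree: B1–B2, B2–B3, B3–B4, B4–B5, B5–B6, B6–B7, B7–B8
Every bag has size at most 3, so the width is 3 − 1 = 2 and tw(G) ≤ 2. The edges 1–9–7–4–1 form a cycle, so G is not a tree and its treewidth is at least 2. Hence tw(G) = 2 exactly.

2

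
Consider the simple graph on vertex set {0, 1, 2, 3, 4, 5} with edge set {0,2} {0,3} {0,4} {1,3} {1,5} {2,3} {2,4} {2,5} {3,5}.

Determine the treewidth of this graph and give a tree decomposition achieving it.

Treewidth 2.
One optimal decomposition is:
Bags: B1 = {2, 3, 5}  B2 = {0, 2, 3}  B3 = {0, 2, 4}  B4 = {1, 3, 5}
Tree: B1–B2, B2–B3, B1–B4

The largest bag has 3 vertices, giving width 2; this decomposition certifies tw(G) ≤ 2. For the lower bound, the 3 vertices {1, 3, 5} are pairwise adjacent, and any tree decomposition puts a clique entirely inside one bag — forcing width ≥ 2. Combining the bounds, tw(G) = 2.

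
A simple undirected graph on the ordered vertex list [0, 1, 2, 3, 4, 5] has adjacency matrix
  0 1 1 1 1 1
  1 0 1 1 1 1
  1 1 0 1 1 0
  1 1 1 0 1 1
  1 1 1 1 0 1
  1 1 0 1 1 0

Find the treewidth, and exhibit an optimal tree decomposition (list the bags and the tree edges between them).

The largest bag has 5 vertices, giving width 4; this decomposition certifies tw(G) ≤ 4. On the other hand G contains the 5-clique {0, 1, 2, 3, 4}. A clique must lie in a single bag of any decomposition, so no decomposition can have width below 4. Combining the bounds, tw(G) = 4.

Treewidth 4.
Bags: B1 = {0, 1, 3, 4, 5}  B2 = {0, 1, 2, 3, 4}
Tree: B1–B2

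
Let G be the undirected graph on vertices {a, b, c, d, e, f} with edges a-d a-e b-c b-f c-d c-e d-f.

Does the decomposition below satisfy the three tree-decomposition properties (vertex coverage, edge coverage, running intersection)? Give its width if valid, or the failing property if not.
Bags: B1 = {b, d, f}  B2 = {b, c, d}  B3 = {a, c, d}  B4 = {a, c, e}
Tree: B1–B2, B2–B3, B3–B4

Yes; width 2.

Every vertex of G appears in some bag (union = {a, b, c, d, e, f}); every edge is covered by a bag; and for each vertex v the set of bags containing v is connected in the bag tree. The decomposition is therefore valid. The largest bag has 3 vertices, so the width is 2.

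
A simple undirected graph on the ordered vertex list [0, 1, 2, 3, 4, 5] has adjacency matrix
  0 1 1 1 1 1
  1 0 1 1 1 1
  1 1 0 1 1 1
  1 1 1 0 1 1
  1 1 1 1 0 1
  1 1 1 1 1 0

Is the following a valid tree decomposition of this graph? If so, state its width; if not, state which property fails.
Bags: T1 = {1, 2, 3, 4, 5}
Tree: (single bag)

No — vertex 0 appears in no bag.

A tree decomposition must satisfy three properties: every vertex lies in some bag; for every edge, both endpoints lie together in some bag; and for every vertex, the bags containing it form a connected subtree. Here vertex 0 appears in no bag, so the decomposition is invalid.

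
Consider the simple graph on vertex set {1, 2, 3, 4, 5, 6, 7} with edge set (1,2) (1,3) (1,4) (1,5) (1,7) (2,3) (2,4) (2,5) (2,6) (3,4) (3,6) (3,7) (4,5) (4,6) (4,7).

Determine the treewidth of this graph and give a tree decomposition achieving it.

Every bag has size at most 4, so the width is 4 − 1 = 3 and tw(G) ≤ 3. For the lower bound, the 4 vertices {1, 2, 3, 4} are pairwise adjacent, and any tree decomposition puts a clique entirely inside one bag — forcing width ≥ 3. The upper and lower bounds meet at 3, so that is the treewidth.

Treewidth 3.
Bags: B1 = {1, 3, 4, 7}  B2 = {1, 2, 3, 4}  B3 = {2, 3, 4, 6}  B4 = {1, 2, 4, 5}
Tree: B1–B2, B2–B3, B2–B4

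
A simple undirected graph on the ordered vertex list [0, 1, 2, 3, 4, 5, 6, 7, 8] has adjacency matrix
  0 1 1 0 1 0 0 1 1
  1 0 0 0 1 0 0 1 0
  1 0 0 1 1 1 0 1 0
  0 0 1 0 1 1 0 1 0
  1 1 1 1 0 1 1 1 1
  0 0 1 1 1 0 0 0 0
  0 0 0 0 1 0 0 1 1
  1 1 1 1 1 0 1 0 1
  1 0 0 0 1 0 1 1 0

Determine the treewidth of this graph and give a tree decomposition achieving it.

Each bag holds 4 vertices, so the decomposition has width 3, which upper-bounds the treewidth. On the other hand G contains the 4-clique {2, 3, 4, 5}. A clique must lie in a single bag of any decomposition, so no decomposition can have width below 3. Therefore the treewidth is 3.

Treewidth 3.
One optimal decomposition is:
Bags: B1 = {0, 2, 4, 7}  B2 = {2, 3, 4, 7}  B3 = {0, 4, 7, 8}  B4 = {2, 3, 4, 5}  B5 = {0, 1, 4, 7}  B6 = {4, 6, 7, 8}
Tree: B1–B2, B1–B3, B2–B4, B1–B5, B3–B6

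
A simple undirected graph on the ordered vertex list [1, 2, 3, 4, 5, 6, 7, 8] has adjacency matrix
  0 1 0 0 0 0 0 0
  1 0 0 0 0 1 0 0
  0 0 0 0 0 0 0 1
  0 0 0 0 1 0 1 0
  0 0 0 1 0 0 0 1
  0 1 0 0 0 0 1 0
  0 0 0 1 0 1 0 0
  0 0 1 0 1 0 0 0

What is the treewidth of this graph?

1

A width-1 tree decomposition is:
Bags: B1 = {1, 2}  B2 = {2, 6}  B3 = {6, 7}  B4 = {4, 7}  B5 = {4, 5}  B6 = {5, 8}  B7 = {3, 8}
Tree: B1–B2, B2–B3, B3–B4, B4–B5, B5–B6, B6–B7
Every bag has size at most 2, so the width is 2 − 1 = 1 and tw(G) ≤ 1. G has an edge, so its treewidth is at least 1. Therefore the treewidth is 1.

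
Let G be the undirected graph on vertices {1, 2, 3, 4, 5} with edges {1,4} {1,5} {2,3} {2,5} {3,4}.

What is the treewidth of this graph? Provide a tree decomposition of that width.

Treewidth 2.
One such decomposition:
Bags: B1 = {1, 4, 5}  B2 = {2, 4, 5}  B3 = {2, 3, 4}
Tree: B1–B2, B2–B3

Every bag has size at most 3, so the width is 3 − 1 = 2 and tw(G) ≤ 2. The edges 4–1–5–2–3–4 form a cycle, so G is not a tree and its treewidth is at least 2. Hence tw(G) = 2 exactly.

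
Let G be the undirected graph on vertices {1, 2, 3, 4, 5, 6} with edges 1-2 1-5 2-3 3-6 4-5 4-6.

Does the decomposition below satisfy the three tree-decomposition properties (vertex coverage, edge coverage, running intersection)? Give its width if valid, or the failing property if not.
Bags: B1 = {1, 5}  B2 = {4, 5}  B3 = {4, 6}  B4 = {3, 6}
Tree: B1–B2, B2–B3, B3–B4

No — vertex 2 appears in no bag.

A tree decomposition must satisfy three properties: every vertex lies in some bag; for every edge, both endpoints lie together in some bag; and for every vertex, the bags containing it form a connected subtree. Here vertex 2 appears in no bag, so the decomposition is invalid.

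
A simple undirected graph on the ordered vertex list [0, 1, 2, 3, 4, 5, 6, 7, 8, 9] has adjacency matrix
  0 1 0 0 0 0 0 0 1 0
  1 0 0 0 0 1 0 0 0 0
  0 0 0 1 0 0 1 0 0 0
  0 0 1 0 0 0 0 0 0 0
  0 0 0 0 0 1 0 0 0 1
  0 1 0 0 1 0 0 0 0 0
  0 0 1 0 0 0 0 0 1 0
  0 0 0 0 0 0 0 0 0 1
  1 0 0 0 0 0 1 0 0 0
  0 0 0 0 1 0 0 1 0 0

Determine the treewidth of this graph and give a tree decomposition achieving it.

Each bag holds 2 vertices, so the decomposition has width 1, which upper-bounds the treewidth. Any graph with an edge has treewidth ≥ 1, and G has the edge 3–2. Therefore the treewidth is 1.

Treewidth 1.
One optimal decomposition is:
Bags: B1 = {2, 3}  B2 = {2, 6}  B3 = {6, 8}  B4 = {0, 8}  B5 = {0, 1}  B6 = {1, 5}  B7 = {4, 5}  B8 = {4, 9}  B9 = {7, 9}
Tree: B1–B2, B2–B3, B3–B4, B4–B5, B5–B6, B6–B7, B7–B8, B8–B9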